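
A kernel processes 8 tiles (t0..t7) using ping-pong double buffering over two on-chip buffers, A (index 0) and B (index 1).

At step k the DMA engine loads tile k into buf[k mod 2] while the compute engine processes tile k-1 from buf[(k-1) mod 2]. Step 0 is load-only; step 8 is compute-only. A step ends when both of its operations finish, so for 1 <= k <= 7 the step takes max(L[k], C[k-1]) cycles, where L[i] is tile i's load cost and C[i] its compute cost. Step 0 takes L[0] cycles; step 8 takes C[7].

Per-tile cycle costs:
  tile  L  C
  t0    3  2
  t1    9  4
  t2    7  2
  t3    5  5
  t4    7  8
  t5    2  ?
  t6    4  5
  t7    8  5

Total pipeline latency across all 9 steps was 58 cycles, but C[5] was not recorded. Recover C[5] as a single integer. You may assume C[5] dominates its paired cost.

step 0 → dur = L[0]=3 = 3
step 1 → dur = max(L[1]=9, C[0]=2) = 9
step 2 → dur = max(L[2]=7, C[1]=4) = 7
step 3 → dur = max(L[3]=5, C[2]=2) = 5
step 4 → dur = max(L[4]=7, C[3]=5) = 7
step 5 → dur = max(L[5]=2, C[4]=8) = 8
step 6 → dur = max(L[6]=4, C[5]=?) = C[5]  (unknown; binding)
step 7 → dur = max(L[7]=8, C[6]=5) = 8
step 8 → dur = C[7]=5 = 5
sum of known step durations = 52
dur[6] = total - known = 58 - 52 = 6
C[5] is the binding max in step 6, so C[5] = dur[6] = 6

C[5] = 6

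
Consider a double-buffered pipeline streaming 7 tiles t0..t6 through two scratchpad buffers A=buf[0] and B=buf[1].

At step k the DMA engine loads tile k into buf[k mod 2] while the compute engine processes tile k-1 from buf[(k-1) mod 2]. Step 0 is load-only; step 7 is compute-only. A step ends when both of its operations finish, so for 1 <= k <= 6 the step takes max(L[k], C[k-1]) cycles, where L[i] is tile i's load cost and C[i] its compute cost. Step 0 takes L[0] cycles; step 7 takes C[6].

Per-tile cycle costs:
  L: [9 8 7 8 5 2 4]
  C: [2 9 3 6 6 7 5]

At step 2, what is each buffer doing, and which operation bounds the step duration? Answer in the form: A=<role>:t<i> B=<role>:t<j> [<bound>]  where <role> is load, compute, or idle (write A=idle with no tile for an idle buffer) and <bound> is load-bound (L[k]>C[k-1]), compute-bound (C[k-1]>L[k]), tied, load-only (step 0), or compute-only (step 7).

step 2: A=load:t2 B=compute:t1 [compute-bound]

k=0 load=t0/9c comp=- wait=9 total=9
k=1 load=t1/8c comp=t0/2c wait=8 total=17
k=2 load=t2/7c comp=t1/9c wait=9 total=26
k=3 load=t3/8c comp=t2/3c wait=8 total=34
k=4 load=t4/5c comp=t3/6c wait=6 total=40
k=5 load=t5/2c comp=t4/6c wait=6 total=46
k=6 load=t6/4c comp=t5/7c wait=7 total=53
k=7 load=- comp=t6/5c wait=5 total=58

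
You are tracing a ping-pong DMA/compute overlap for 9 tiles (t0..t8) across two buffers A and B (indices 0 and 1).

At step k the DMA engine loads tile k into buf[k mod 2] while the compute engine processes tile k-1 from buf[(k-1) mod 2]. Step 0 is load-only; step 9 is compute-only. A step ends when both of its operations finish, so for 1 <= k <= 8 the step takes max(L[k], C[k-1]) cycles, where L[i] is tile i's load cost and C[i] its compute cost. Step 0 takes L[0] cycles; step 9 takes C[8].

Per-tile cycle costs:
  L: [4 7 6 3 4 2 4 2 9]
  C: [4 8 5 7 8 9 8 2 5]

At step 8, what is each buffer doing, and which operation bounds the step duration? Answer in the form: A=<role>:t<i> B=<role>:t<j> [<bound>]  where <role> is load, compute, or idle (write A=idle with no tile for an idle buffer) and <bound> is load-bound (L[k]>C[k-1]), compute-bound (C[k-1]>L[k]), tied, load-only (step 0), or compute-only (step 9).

  0. 4=4c; end=4; A:t0 B:-
  1. max(7,4)=7c; end=11; A:t0 B:t1
  2. max(6,8)=8c; end=19; A:t2 B:t1
  3. max(3,5)=5c; end=24; A:t2 B:t3
  4. max(4,7)=7c; end=31; A:t4 B:t3
  5. max(2,8)=8c; end=39; A:t4 B:t5
  6. max(4,9)=9c; end=48; A:t6 B:t5
  7. max(2,8)=8c; end=56; A:t6 B:t7
  8. max(9,2)=9c; end=65; A:t8 B:t7
  9. 5=5c; end=70; A:t8 B:t7

step 8: A=load:t8 B=compute:t7 [load-bound]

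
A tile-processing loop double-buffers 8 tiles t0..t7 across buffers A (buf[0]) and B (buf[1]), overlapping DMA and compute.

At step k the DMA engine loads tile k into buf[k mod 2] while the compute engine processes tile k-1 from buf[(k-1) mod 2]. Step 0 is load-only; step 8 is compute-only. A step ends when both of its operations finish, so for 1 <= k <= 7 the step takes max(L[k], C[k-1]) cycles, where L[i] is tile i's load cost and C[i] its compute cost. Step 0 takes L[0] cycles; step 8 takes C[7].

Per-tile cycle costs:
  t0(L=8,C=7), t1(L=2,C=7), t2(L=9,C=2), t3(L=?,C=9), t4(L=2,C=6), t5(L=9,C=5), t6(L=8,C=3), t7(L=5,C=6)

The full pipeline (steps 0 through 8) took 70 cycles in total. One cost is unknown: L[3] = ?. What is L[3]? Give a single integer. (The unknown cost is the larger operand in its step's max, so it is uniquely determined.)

L[3] = 9

step 0 → dur = L[0]=8 = 8
step 1 → dur = max(L[1]=2, C[0]=7) = 7
step 2 → dur = max(L[2]=9, C[1]=7) = 9
step 3 → dur = max(L[3]=?, C[2]=2) = L[3]  (unknown; binding)
step 4 → dur = max(L[4]=2, C[3]=9) = 9
step 5 → dur = max(L[5]=9, C[4]=6) = 9
step 6 → dur = max(L[6]=8, C[5]=5) = 8
step 7 → dur = max(L[7]=5, C[6]=3) = 5
step 8 → dur = C[7]=6 = 6
sum of known step durations = 61
dur[3] = total - known = 70 - 61 = 9
L[3] is the binding max in step 3, so L[3] = dur[3] = 9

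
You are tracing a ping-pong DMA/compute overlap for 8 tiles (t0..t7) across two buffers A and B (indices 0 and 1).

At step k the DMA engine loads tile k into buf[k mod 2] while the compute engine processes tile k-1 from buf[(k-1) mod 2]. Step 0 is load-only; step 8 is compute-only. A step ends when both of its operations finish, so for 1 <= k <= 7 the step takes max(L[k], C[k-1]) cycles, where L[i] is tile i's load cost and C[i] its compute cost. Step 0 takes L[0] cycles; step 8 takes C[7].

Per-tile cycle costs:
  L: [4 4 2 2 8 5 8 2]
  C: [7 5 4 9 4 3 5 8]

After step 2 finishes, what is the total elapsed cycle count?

end_cycle[2] = 16

  0. 4=4c; end=4; A:t0 B:-
  1. max(4,7)=7c; end=11; A:t0 B:t1
  2. max(2,5)=5c; end=16; A:t2 B:t1
  3. max(2,4)=4c; end=20; A:t2 B:t3
  4. max(8,9)=9c; end=29; A:t4 B:t3
  5. max(5,4)=5c; end=34; A:t4 B:t5
  6. max(8,3)=8c; end=42; A:t6 B:t5
  7. max(2,5)=5c; end=47; A:t6 B:t7
  8. 8=8c; end=55; A:t6 B:t7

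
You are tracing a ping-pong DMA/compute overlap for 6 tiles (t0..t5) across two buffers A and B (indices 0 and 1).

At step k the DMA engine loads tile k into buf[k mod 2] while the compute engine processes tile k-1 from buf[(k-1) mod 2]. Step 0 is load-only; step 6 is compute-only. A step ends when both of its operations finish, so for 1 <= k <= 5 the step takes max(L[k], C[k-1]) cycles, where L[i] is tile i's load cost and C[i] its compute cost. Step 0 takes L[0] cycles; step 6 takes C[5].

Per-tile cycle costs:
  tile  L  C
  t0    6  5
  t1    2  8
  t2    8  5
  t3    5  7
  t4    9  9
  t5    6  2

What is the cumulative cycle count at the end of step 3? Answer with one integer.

end_cycle[3] = 24

k=0 load=t0/6c comp=- wait=6 total=6
k=1 load=t1/2c comp=t0/5c wait=5 total=11
k=2 load=t2/8c comp=t1/8c wait=8 total=19
k=3 load=t3/5c comp=t2/5c wait=5 total=24
k=4 load=t4/9c comp=t3/7c wait=9 total=33
k=5 load=t5/6c comp=t4/9c wait=9 total=42
k=6 load=- comp=t5/2c wait=2 total=44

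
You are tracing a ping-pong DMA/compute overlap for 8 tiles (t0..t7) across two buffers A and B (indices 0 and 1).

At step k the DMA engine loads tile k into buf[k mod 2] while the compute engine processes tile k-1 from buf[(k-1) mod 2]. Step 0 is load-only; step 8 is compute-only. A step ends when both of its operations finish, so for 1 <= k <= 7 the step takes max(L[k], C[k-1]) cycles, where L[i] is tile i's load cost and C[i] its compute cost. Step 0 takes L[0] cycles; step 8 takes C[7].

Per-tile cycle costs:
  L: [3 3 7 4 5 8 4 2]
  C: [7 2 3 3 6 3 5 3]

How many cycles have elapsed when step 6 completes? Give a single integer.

end_cycle[6] = 38

  0. 3=3c; end=3; A:t0 B:-
  1. max(3,7)=7c; end=10; A:t0 B:t1
  2. max(7,2)=7c; end=17; A:t2 B:t1
  3. max(4,3)=4c; end=21; A:t2 B:t3
  4. max(5,3)=5c; end=26; A:t4 B:t3
  5. max(8,6)=8c; end=34; A:t4 B:t5
  6. max(4,3)=4c; end=38; A:t6 B:t5
  7. max(2,5)=5c; end=43; A:t6 B:t7
  8. 3=3c; end=46; A:t6 B:t7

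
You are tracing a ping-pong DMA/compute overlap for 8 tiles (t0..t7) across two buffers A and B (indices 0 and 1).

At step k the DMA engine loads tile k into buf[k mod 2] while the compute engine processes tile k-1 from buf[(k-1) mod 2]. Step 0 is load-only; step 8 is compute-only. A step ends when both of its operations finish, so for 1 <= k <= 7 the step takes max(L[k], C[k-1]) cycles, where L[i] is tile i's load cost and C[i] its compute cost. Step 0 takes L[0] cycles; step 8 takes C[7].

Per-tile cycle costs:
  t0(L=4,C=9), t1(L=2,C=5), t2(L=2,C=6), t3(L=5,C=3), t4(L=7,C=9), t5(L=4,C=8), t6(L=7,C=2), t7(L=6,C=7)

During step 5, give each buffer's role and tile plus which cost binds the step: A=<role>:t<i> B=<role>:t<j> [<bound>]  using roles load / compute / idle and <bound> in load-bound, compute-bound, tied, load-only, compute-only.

  0. 4=4c; end=4; A:t0 B:-
  1. max(2,9)=9c; end=13; A:t0 B:t1
  2. max(2,5)=5c; end=18; A:t2 B:t1
  3. max(5,6)=6c; end=24; A:t2 B:t3
  4. max(7,3)=7c; end=31; A:t4 B:t3
  5. max(4,9)=9c; end=40; A:t4 B:t5
  6. max(7,8)=8c; end=48; A:t6 B:t5
  7. max(6,2)=6c; end=54; A:t6 B:t7
  8. 7=7c; end=61; A:t6 B:t7

step 5: A=compute:t4 B=load:t5 [compute-bound]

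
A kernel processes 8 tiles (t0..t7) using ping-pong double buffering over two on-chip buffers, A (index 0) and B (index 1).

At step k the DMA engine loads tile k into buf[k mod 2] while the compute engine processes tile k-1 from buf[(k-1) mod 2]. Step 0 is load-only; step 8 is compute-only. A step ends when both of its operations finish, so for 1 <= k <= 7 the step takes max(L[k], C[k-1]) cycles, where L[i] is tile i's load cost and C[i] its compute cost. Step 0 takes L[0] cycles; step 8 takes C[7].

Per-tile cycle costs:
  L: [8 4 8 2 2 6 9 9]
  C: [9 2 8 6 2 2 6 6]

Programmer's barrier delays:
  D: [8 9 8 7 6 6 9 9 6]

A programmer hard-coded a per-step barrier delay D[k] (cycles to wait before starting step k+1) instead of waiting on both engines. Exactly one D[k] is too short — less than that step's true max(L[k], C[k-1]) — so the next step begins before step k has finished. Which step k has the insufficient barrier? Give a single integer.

k=0 barrier L[0]=8→8c, D[0]=8 ok
k=1 barrier max(L[1]=4,C[0]=9)→9c, D[1]=9 ok
k=2 barrier max(L[2]=8,C[1]=2)→8c, D[2]=8 ok
k=3 barrier max(L[3]=2,C[2]=8)→8c, D[3]=7 SHORT
k=4 barrier max(L[4]=2,C[3]=6)→6c, D[4]=6 ok
k=5 barrier max(L[5]=6,C[4]=2)→6c, D[5]=6 ok
k=6 barrier max(L[6]=9,C[5]=2)→9c, D[6]=9 ok
k=7 barrier max(L[7]=9,C[6]=6)→9c, D[7]=9 ok
k=8 barrier C[7]=6→6c, D[8]=6 ok

hazard at step 3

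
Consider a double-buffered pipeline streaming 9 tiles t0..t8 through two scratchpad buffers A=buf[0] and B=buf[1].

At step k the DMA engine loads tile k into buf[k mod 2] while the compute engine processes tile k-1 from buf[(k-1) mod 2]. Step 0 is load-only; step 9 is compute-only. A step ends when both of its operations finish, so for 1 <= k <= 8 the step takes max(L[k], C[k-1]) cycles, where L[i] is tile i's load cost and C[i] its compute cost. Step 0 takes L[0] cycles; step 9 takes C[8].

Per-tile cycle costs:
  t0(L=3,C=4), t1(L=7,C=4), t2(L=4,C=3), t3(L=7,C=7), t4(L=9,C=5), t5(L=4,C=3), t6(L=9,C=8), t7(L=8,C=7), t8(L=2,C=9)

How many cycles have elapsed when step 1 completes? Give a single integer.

end_cycle[1] = 10

k=0 load=t0/3c comp=- wait=3 total=3
k=1 load=t1/7c comp=t0/4c wait=7 total=10
k=2 load=t2/4c comp=t1/4c wait=4 total=14
k=3 load=t3/7c comp=t2/3c wait=7 total=21
k=4 load=t4/9c comp=t3/7c wait=9 total=30
k=5 load=t5/4c comp=t4/5c wait=5 total=35
k=6 load=t6/9c comp=t5/3c wait=9 total=44
k=7 load=t7/8c comp=t6/8c wait=8 total=52
k=8 load=t8/2c comp=t7/7c wait=7 total=59
k=9 load=- comp=t8/9c wait=9 total=68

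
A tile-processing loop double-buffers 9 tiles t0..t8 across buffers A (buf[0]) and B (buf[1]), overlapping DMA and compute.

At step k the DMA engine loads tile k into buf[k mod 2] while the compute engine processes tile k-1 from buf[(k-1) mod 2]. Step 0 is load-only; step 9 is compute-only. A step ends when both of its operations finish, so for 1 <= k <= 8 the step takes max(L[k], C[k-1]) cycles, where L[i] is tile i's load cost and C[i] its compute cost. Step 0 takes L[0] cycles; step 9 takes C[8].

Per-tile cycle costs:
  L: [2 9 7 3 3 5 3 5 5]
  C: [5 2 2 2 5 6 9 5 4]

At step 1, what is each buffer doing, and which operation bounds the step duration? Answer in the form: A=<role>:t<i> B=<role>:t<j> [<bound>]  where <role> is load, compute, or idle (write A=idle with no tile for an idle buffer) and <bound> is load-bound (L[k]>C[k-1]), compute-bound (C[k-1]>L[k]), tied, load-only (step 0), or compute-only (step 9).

[0] DMA t0→A (2c) ∥ CU idle ⇒ 2c, clock 2
[1] DMA t1→B (9c) ∥ CU A:t0 (5c) ⇒ 9c, clock 11
[2] DMA t2→A (7c) ∥ CU B:t1 (2c) ⇒ 7c, clock 18
[3] DMA t3→B (3c) ∥ CU A:t2 (2c) ⇒ 3c, clock 21
[4] DMA t4→A (3c) ∥ CU B:t3 (2c) ⇒ 3c, clock 24
[5] DMA t5→B (5c) ∥ CU A:t4 (5c) ⇒ 5c, clock 29
[6] DMA t6→A (3c) ∥ CU B:t5 (6c) ⇒ 6c, clock 35
[7] DMA t7→B (5c) ∥ CU A:t6 (9c) ⇒ 9c, clock 44
[8] DMA t8→A (5c) ∥ CU B:t7 (5c) ⇒ 5c, clock 49
[9] DMA idle ∥ CU A:t8 (4c) ⇒ 4c, clock 53

step 1: A=compute:t0 B=load:t1 [load-bound]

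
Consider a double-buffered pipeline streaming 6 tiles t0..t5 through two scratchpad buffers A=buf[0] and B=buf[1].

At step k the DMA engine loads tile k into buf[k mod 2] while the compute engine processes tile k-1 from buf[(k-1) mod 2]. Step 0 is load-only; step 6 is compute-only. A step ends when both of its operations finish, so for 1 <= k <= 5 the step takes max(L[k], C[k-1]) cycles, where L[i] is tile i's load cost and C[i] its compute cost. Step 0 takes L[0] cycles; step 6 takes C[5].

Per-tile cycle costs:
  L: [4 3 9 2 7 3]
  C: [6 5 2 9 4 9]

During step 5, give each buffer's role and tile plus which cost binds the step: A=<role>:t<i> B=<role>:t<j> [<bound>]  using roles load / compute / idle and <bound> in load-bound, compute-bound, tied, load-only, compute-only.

k=0 load=t0/4c comp=- wait=4 total=4
k=1 load=t1/3c comp=t0/6c wait=6 total=10
k=2 load=t2/9c comp=t1/5c wait=9 total=19
k=3 load=t3/2c comp=t2/2c wait=2 total=21
k=4 load=t4/7c comp=t3/9c wait=9 total=30
k=5 load=t5/3c comp=t4/4c wait=4 total=34
k=6 load=- comp=t5/9c wait=9 total=43

step 5: A=compute:t4 B=load:t5 [compute-bound]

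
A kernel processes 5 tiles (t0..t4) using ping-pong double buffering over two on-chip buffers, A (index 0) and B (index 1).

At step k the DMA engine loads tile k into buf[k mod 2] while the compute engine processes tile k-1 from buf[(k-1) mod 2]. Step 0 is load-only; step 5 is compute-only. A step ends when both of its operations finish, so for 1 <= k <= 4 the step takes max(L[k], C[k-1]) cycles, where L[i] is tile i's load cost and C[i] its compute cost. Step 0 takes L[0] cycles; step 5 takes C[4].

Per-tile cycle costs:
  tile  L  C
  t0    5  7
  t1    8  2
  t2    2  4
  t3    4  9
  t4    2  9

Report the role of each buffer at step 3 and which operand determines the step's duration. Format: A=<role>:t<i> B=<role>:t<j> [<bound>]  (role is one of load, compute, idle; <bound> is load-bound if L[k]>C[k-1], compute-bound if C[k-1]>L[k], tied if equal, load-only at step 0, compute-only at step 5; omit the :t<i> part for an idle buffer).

step 3: A=compute:t2 B=load:t3 [tied]

[0] DMA t0→A (5c) ∥ CU idle ⇒ 5c, clock 5
[1] DMA t1→B (8c) ∥ CU A:t0 (7c) ⇒ 8c, clock 13
[2] DMA t2→A (2c) ∥ CU B:t1 (2c) ⇒ 2c, clock 15
[3] DMA t3→B (4c) ∥ CU A:t2 (4c) ⇒ 4c, clock 19
[4] DMA t4→A (2c) ∥ CU B:t3 (9c) ⇒ 9c, clock 28
[5] DMA idle ∥ CU A:t4 (9c) ⇒ 9c, clock 37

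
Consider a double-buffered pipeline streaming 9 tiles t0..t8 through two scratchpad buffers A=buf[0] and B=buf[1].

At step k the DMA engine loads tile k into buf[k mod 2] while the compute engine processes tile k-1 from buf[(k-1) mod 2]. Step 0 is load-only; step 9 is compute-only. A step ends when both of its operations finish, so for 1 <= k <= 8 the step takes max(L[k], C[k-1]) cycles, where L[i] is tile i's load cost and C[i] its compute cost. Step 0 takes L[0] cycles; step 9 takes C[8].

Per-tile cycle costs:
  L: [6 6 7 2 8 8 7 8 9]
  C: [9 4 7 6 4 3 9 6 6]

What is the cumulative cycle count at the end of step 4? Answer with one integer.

end_cycle[4] = 37

[0] DMA t0→A (6c) ∥ CU idle ⇒ 6c, clock 6
[1] DMA t1→B (6c) ∥ CU A:t0 (9c) ⇒ 9c, clock 15
[2] DMA t2→A (7c) ∥ CU B:t1 (4c) ⇒ 7c, clock 22
[3] DMA t3→B (2c) ∥ CU A:t2 (7c) ⇒ 7c, clock 29
[4] DMA t4→A (8c) ∥ CU B:t3 (6c) ⇒ 8c, clock 37
[5] DMA t5→B (8c) ∥ CU A:t4 (4c) ⇒ 8c, clock 45
[6] DMA t6→A (7c) ∥ CU B:t5 (3c) ⇒ 7c, clock 52
[7] DMA t7→B (8c) ∥ CU A:t6 (9c) ⇒ 9c, clock 61
[8] DMA t8→A (9c) ∥ CU B:t7 (6c) ⇒ 9c, clock 70
[9] DMA idle ∥ CU A:t8 (6c) ⇒ 6c, clock 76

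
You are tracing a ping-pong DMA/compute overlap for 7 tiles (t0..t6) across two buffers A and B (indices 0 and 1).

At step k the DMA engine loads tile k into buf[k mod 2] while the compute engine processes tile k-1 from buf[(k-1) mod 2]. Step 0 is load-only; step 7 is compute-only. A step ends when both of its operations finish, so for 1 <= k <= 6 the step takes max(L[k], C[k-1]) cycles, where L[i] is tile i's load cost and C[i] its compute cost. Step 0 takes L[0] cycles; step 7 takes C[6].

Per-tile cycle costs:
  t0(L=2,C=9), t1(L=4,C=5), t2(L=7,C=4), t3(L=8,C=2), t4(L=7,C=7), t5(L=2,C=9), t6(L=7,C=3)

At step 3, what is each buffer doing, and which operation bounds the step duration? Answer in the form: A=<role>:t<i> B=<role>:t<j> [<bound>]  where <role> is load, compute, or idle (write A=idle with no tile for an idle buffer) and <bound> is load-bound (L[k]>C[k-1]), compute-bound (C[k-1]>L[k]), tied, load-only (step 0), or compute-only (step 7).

[0] DMA t0→A (2c) ∥ CU idle ⇒ 2c, clock 2
[1] DMA t1→B (4c) ∥ CU A:t0 (9c) ⇒ 9c, clock 11
[2] DMA t2→A (7c) ∥ CU B:t1 (5c) ⇒ 7c, clock 18
[3] DMA t3→B (8c) ∥ CU A:t2 (4c) ⇒ 8c, clock 26
[4] DMA t4→A (7c) ∥ CU B:t3 (2c) ⇒ 7c, clock 33
[5] DMA t5→B (2c) ∥ CU A:t4 (7c) ⇒ 7c, clock 40
[6] DMA t6→A (7c) ∥ CU B:t5 (9c) ⇒ 9c, clock 49
[7] DMA idle ∥ CU A:t6 (3c) ⇒ 3c, clock 52

step 3: A=compute:t2 B=load:t3 [load-bound]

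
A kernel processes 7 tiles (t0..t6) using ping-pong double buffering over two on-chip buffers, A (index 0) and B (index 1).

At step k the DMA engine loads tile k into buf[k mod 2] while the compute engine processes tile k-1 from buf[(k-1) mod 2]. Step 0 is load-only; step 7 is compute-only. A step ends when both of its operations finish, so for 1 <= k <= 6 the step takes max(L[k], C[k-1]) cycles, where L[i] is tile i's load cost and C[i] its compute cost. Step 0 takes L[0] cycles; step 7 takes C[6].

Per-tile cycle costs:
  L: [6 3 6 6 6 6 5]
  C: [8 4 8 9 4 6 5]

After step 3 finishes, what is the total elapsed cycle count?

step 0: L[0]=6 → dur=6, Σ=6 | A=load:t0 B=idle [load-only]
step 1: L[1]=3 C[0]=8 → dur=8, Σ=14 | A=compute:t0 B=load:t1 [compute-bound]
step 2: L[2]=6 C[1]=4 → dur=6, Σ=20 | A=load:t2 B=compute:t1 [load-bound]
step 3: L[3]=6 C[2]=8 → dur=8, Σ=28 | A=compute:t2 B=load:t3 [compute-bound]
step 4: L[4]=6 C[3]=9 → dur=9, Σ=37 | A=load:t4 B=compute:t3 [compute-bound]
step 5: L[5]=6 C[4]=4 → dur=6, Σ=43 | A=compute:t4 B=load:t5 [load-bound]
step 6: L[6]=5 C[5]=6 → dur=6, Σ=49 | A=load:t6 B=compute:t5 [compute-bound]
step 7: C[6]=5 → dur=5, Σ=54 | A=compute:t6 B=idle [compute-only]

end_cycle[3] = 28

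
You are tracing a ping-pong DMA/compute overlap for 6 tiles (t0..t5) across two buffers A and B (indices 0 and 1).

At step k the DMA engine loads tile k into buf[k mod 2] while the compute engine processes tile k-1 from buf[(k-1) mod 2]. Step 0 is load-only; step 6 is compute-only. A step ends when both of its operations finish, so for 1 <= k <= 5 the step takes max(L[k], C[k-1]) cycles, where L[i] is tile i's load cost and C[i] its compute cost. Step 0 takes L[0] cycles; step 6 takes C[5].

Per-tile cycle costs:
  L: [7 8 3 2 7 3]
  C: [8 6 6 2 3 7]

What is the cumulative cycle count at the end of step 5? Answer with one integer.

end_cycle[5] = 37

step 0: L[0]=7 → dur=7, Σ=7 | A=load:t0 B=idle [load-only]
step 1: L[1]=8 C[0]=8 → dur=8, Σ=15 | A=compute:t0 B=load:t1 [tied]
step 2: L[2]=3 C[1]=6 → dur=6, Σ=21 | A=load:t2 B=compute:t1 [compute-bound]
step 3: L[3]=2 C[2]=6 → dur=6, Σ=27 | A=compute:t2 B=load:t3 [compute-bound]
step 4: L[4]=7 C[3]=2 → dur=7, Σ=34 | A=load:t4 B=compute:t3 [load-bound]
step 5: L[5]=3 C[4]=3 → dur=3, Σ=37 | A=compute:t4 B=load:t5 [tied]
step 6: C[5]=7 → dur=7, Σ=44 | A=idle B=compute:t5 [compute-only]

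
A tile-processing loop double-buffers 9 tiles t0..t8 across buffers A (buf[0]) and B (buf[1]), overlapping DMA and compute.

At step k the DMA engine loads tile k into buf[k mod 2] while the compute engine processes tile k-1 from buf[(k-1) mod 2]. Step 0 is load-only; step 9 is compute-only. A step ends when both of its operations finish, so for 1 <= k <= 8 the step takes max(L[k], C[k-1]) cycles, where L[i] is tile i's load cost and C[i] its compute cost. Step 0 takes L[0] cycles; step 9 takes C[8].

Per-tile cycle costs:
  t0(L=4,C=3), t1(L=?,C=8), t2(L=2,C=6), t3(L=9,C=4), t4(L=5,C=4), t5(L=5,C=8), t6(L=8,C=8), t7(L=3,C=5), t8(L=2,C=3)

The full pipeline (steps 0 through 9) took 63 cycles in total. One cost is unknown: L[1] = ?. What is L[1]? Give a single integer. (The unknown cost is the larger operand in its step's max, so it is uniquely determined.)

L[1] = 8

step 0 | dur = L[0]=4 = 4
step 1 | dur = max(L[1]=?, C[0]=3) = L[1]  (unknown; binding)
step 2 | dur = max(L[2]=2, C[1]=8) = 8
step 3 | dur = max(L[3]=9, C[2]=6) = 9
step 4 | dur = max(L[4]=5, C[3]=4) = 5
step 5 | dur = max(L[5]=5, C[4]=4) = 5
step 6 | dur = max(L[6]=8, C[5]=8) = 8
step 7 | dur = max(L[7]=3, C[6]=8) = 8
step 8 | dur = max(L[8]=2, C[7]=5) = 5
step 9 | dur = C[8]=3 = 3
sum of known step durations = 55
dur[1] = total - known = 63 - 55 = 8
L[1] is the binding max in step 1, so L[1] = dur[1] = 8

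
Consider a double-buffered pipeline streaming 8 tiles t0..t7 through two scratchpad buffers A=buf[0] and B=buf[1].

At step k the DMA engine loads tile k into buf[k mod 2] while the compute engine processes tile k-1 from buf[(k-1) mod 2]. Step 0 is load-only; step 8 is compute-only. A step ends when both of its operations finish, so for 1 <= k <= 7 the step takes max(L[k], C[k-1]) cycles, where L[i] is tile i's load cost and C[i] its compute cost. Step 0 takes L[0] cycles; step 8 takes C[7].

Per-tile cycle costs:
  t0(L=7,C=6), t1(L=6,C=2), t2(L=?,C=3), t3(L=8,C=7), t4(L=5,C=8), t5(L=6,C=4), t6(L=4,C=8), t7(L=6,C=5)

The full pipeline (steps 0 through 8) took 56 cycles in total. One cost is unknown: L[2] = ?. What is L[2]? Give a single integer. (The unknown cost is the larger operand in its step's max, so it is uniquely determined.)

L[2] = 3

step 0 → dur = L[0]=7 = 7
step 1 → dur = max(L[1]=6, C[0]=6) = 6
step 2 → dur = max(L[2]=?, C[1]=2) = L[2]  (unknown; binding)
step 3 → dur = max(L[3]=8, C[2]=3) = 8
step 4 → dur = max(L[4]=5, C[3]=7) = 7
step 5 → dur = max(L[5]=6, C[4]=8) = 8
step 6 → dur = max(L[6]=4, C[5]=4) = 4
step 7 → dur = max(L[7]=6, C[6]=8) = 8
step 8 → dur = C[7]=5 = 5
sum of known step durations = 53
dur[2] = total - known = 56 - 53 = 3
L[2] is the binding max in step 2, so L[2] = dur[2] = 3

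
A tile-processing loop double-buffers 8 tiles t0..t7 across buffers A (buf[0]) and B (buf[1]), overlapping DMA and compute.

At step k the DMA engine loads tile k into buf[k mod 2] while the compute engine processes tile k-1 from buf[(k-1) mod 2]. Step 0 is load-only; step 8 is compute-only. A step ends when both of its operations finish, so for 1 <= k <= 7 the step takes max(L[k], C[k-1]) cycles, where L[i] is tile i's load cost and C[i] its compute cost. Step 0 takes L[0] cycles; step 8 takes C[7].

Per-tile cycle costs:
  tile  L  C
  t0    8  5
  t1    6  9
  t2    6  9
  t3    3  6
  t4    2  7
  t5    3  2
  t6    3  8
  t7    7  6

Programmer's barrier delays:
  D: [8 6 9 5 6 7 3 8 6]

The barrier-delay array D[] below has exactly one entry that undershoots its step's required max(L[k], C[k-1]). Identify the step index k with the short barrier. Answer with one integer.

hazard at step 3

step 0: need L[0]=8 = 8; D[0]=8 ok
step 1: need max(L[1]=6,C[0]=5) = 6; D[1]=6 ok
step 2: need max(L[2]=6,C[1]=9) = 9; D[2]=9 ok
step 3: need max(L[3]=3,C[2]=9) = 9; D[3]=5 SHORT
step 4: need max(L[4]=2,C[3]=6) = 6; D[4]=6 ok
step 5: need max(L[5]=3,C[4]=7) = 7; D[5]=7 ok
step 6: need max(L[6]=3,C[5]=2) = 3; D[6]=3 ok
step 7: need max(L[7]=7,C[6]=8) = 8; D[7]=8 ok
step 8: need C[7]=6 = 6; D[8]=6 ok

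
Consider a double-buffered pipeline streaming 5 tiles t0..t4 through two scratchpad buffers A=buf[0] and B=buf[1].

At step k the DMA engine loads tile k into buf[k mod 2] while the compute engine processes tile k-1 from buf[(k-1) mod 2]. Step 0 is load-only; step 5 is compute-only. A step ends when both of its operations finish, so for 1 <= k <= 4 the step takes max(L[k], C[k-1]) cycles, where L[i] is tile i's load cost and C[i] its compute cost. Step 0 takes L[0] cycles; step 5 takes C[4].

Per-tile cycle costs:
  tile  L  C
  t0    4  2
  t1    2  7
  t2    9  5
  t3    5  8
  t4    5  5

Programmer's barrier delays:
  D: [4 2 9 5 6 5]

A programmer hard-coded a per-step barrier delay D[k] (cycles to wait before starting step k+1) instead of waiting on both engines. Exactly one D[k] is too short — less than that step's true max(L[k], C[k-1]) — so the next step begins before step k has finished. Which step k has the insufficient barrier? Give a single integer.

[0] required=L[0]=4=4 vs D=4 ok
[1] required=max(L[1]=2,C[0]=2)=2 vs D=2 ok
[2] required=max(L[2]=9,C[1]=7)=9 vs D=9 ok
[3] required=max(L[3]=5,C[2]=5)=5 vs D=5 ok
[4] required=max(L[4]=5,C[3]=8)=8 vs D=6 SHORT
[5] required=C[4]=5=5 vs D=5 ok

hazard at step 4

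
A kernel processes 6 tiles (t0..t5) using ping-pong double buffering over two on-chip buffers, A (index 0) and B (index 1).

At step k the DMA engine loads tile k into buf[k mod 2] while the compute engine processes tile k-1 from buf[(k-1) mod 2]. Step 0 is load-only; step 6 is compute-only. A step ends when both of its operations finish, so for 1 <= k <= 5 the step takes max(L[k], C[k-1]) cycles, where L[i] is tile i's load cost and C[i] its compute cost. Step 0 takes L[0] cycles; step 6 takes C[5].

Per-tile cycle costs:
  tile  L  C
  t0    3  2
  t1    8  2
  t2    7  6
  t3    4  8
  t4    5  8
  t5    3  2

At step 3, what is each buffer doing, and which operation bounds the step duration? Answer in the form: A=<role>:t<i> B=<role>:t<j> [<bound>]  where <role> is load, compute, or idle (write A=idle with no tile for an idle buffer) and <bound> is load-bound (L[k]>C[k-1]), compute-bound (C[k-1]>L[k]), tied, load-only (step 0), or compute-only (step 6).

step 3: A=compute:t2 B=load:t3 [compute-bound]

step 0: L[0]=3 → dur=3, Σ=3 | A=load:t0 B=idle [load-only]
step 1: L[1]=8 C[0]=2 → dur=8, Σ=11 | A=compute:t0 B=load:t1 [load-bound]
step 2: L[2]=7 C[1]=2 → dur=7, Σ=18 | A=load:t2 B=compute:t1 [load-bound]
step 3: L[3]=4 C[2]=6 → dur=6, Σ=24 | A=compute:t2 B=load:t3 [compute-bound]
step 4: L[4]=5 C[3]=8 → dur=8, Σ=32 | A=load:t4 B=compute:t3 [compute-bound]
step 5: L[5]=3 C[4]=8 → dur=8, Σ=40 | A=compute:t4 B=load:t5 [compute-bound]
step 6: C[5]=2 → dur=2, Σ=42 | A=idle B=compute:t5 [compute-only]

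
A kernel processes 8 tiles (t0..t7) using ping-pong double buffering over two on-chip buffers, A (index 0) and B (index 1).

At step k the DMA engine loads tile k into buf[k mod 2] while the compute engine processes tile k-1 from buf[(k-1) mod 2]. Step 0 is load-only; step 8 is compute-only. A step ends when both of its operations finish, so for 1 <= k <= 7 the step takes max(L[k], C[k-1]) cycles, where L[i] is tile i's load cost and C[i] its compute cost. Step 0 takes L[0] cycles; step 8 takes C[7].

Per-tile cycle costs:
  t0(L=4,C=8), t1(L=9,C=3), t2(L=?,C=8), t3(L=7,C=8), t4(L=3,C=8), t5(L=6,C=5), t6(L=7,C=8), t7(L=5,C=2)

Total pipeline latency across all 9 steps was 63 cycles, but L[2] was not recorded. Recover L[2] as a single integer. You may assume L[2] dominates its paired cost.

L[2] = 9

step 0 | dur = L[0]=4 = 4
step 1 | dur = max(L[1]=9, C[0]=8) = 9
step 2 | dur = max(L[2]=?, C[1]=3) = L[2]  (unknown; binding)
step 3 | dur = max(L[3]=7, C[2]=8) = 8
step 4 | dur = max(L[4]=3, C[3]=8) = 8
step 5 | dur = max(L[5]=6, C[4]=8) = 8
step 6 | dur = max(L[6]=7, C[5]=5) = 7
step 7 | dur = max(L[7]=5, C[6]=8) = 8
step 8 | dur = C[7]=2 = 2
sum of known step durations = 54
dur[2] = total - known = 63 - 54 = 9
L[2] is the binding max in step 2, so L[2] = dur[2] = 9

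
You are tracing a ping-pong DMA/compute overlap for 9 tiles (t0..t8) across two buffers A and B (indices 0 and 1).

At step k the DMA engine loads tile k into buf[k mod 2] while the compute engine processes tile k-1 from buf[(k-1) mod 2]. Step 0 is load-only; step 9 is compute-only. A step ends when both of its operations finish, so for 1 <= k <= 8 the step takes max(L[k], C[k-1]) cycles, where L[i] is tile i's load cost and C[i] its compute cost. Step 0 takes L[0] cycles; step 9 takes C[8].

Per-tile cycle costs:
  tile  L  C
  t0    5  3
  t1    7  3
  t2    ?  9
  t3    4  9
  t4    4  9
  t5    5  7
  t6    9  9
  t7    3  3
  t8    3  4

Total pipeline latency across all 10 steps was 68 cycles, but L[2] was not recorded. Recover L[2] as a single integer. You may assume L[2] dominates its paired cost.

L[2] = 4

step 0 | dur = L[0]=5 = 5
step 1 | dur = max(L[1]=7, C[0]=3) = 7
step 2 | dur = max(L[2]=?, C[1]=3) = L[2]  (unknown; binding)
step 3 | dur = max(L[3]=4, C[2]=9) = 9
step 4 | dur = max(L[4]=4, C[3]=9) = 9
step 5 | dur = max(L[5]=5, C[4]=9) = 9
step 6 | dur = max(L[6]=9, C[5]=7) = 9
step 7 | dur = max(L[7]=3, C[6]=9) = 9
step 8 | dur = max(L[8]=3, C[7]=3) = 3
step 9 | dur = C[8]=4 = 4
sum of known step durations = 64
dur[2] = total - known = 68 - 64 = 4
L[2] is the binding max in step 2, so L[2] = dur[2] = 4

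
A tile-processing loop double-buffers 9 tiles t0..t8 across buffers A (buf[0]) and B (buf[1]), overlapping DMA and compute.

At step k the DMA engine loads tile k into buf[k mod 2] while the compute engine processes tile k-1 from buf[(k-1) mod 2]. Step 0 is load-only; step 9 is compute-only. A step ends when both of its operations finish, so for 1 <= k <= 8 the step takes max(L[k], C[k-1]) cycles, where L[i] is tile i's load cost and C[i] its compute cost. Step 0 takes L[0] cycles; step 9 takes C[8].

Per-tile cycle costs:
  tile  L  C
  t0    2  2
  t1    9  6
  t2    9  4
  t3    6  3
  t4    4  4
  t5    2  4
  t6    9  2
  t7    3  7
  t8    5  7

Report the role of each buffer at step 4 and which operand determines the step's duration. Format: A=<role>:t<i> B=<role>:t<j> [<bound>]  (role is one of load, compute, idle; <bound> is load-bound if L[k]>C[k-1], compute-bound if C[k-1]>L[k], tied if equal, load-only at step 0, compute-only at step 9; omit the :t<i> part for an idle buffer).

step 4: A=load:t4 B=compute:t3 [load-bound]

step 0: L[0]=2 → dur=2, Σ=2 | A=load:t0 B=idle [load-only]
step 1: L[1]=9 C[0]=2 → dur=9, Σ=11 | A=compute:t0 B=load:t1 [load-bound]
step 2: L[2]=9 C[1]=6 → dur=9, Σ=20 | A=load:t2 B=compute:t1 [load-bound]
step 3: L[3]=6 C[2]=4 → dur=6, Σ=26 | A=compute:t2 B=load:t3 [load-bound]
step 4: L[4]=4 C[3]=3 → dur=4, Σ=30 | A=load:t4 B=compute:t3 [load-bound]
step 5: L[5]=2 C[4]=4 → dur=4, Σ=34 | A=compute:t4 B=load:t5 [compute-bound]
step 6: L[6]=9 C[5]=4 → dur=9, Σ=43 | A=load:t6 B=compute:t5 [load-bound]
step 7: L[7]=3 C[6]=2 → dur=3, Σ=46 | A=compute:t6 B=load:t7 [load-bound]
step 8: L[8]=5 C[7]=7 → dur=7, Σ=53 | A=load:t8 B=compute:t7 [compute-bound]
step 9: C[8]=7 → dur=7, Σ=60 | A=compute:t8 B=idle [compute-only]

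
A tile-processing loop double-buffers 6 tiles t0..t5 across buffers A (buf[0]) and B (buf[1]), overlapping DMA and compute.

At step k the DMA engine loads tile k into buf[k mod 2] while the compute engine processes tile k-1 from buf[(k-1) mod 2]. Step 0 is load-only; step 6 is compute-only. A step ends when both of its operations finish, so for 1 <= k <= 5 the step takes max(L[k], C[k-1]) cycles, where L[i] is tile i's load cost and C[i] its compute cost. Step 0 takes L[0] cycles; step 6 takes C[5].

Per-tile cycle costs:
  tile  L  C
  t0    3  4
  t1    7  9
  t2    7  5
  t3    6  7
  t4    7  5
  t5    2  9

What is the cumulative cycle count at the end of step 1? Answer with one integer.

end_cycle[1] = 10

[0] DMA t0→A (3c) ∥ CU idle ⇒ 3c, clock 3
[1] DMA t1→B (7c) ∥ CU A:t0 (4c) ⇒ 7c, clock 10
[2] DMA t2→A (7c) ∥ CU B:t1 (9c) ⇒ 9c, clock 19
[3] DMA t3→B (6c) ∥ CU A:t2 (5c) ⇒ 6c, clock 25
[4] DMA t4→A (7c) ∥ CU B:t3 (7c) ⇒ 7c, clock 32
[5] DMA t5→B (2c) ∥ CU A:t4 (5c) ⇒ 5c, clock 37
[6] DMA idle ∥ CU B:t5 (9c) ⇒ 9c, clock 46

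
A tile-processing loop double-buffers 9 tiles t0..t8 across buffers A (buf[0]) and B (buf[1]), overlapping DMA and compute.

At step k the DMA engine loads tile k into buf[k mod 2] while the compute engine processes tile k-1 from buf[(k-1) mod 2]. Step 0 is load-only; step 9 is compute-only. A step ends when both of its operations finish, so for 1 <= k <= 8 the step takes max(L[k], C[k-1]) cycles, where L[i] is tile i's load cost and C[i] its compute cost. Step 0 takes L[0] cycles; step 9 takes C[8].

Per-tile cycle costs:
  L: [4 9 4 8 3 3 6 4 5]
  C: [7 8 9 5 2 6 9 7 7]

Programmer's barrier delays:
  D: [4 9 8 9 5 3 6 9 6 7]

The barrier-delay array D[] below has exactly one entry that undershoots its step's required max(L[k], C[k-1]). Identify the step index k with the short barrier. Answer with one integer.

hazard at step 8

step 0: need L[0]=4 = 4; D[0]=4 ok
step 1: need max(L[1]=9,C[0]=7) = 9; D[1]=9 ok
step 2: need max(L[2]=4,C[1]=8) = 8; D[2]=8 ok
step 3: need max(L[3]=8,C[2]=9) = 9; D[3]=9 ok
step 4: need max(L[4]=3,C[3]=5) = 5; D[4]=5 ok
step 5: need max(L[5]=3,C[4]=2) = 3; D[5]=3 ok
step 6: need max(L[6]=6,C[5]=6) = 6; D[6]=6 ok
step 7: need max(L[7]=4,C[6]=9) = 9; D[7]=9 ok
step 8: need max(L[8]=5,C[7]=7) = 7; D[8]=6 SHORT
step 9: need C[8]=7 = 7; D[9]=7 ok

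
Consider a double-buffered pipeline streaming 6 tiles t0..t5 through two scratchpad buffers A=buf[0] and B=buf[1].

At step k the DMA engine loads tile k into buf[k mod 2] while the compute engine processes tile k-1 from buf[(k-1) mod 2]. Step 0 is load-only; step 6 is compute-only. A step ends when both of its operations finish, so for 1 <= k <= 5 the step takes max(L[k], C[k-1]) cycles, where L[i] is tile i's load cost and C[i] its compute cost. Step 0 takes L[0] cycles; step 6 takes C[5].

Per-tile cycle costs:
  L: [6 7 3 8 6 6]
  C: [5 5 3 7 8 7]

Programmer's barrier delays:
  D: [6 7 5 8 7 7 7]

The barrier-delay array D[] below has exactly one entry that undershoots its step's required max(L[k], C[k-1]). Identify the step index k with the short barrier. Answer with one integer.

hazard at step 5

step 0: need L[0]=6 = 6; D[0]=6 ok
step 1: need max(L[1]=7,C[0]=5) = 7; D[1]=7 ok
step 2: need max(L[2]=3,C[1]=5) = 5; D[2]=5 ok
step 3: need max(L[3]=8,C[2]=3) = 8; D[3]=8 ok
step 4: need max(L[4]=6,C[3]=7) = 7; D[4]=7 ok
step 5: need max(L[5]=6,C[4]=8) = 8; D[5]=7 SHORT
step 6: need C[5]=7 = 7; D[6]=7 ok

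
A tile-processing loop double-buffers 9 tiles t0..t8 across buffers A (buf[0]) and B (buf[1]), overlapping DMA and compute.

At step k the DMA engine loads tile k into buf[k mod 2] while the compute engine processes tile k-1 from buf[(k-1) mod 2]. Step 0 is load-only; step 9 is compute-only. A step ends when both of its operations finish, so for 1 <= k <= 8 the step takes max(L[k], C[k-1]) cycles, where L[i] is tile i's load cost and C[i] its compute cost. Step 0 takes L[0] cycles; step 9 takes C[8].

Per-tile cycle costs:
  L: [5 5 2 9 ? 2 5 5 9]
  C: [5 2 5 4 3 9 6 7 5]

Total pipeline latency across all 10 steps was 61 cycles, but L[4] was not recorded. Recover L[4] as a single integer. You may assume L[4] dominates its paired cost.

L[4] = 8

step 0: dur = L[0]=5 = 5
step 1: dur = max(L[1]=5, C[0]=5) = 5
step 2: dur = max(L[2]=2, C[1]=2) = 2
step 3: dur = max(L[3]=9, C[2]=5) = 9
step 4: dur = max(L[4]=?, C[3]=4) = L[4]  (unknown; binding)
step 5: dur = max(L[5]=2, C[4]=3) = 3
step 6: dur = max(L[6]=5, C[5]=9) = 9
step 7: dur = max(L[7]=5, C[6]=6) = 6
step 8: dur = max(L[8]=9, C[7]=7) = 9
step 9: dur = C[8]=5 = 5
sum of known step durations = 53
dur[4] = total - known = 61 - 53 = 8
L[4] is the binding max in step 4, so L[4] = dur[4] = 8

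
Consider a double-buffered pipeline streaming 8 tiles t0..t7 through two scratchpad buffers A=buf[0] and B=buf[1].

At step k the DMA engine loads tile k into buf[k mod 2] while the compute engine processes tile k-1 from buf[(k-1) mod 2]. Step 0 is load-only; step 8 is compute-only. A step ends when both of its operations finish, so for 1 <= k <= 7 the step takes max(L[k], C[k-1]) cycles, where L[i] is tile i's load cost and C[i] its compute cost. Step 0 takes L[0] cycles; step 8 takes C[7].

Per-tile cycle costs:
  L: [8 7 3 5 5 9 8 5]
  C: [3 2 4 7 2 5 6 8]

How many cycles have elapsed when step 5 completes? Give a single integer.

end_cycle[5] = 39

step 0: L[0]=8 → dur=8, Σ=8 | A=load:t0 B=idle [load-only]
step 1: L[1]=7 C[0]=3 → dur=7, Σ=15 | A=compute:t0 B=load:t1 [load-bound]
step 2: L[2]=3 C[1]=2 → dur=3, Σ=18 | A=load:t2 B=compute:t1 [load-bound]
step 3: L[3]=5 C[2]=4 → dur=5, Σ=23 | A=compute:t2 B=load:t3 [load-bound]
step 4: L[4]=5 C[3]=7 → dur=7, Σ=30 | A=load:t4 B=compute:t3 [compute-bound]
step 5: L[5]=9 C[4]=2 → dur=9, Σ=39 | A=compute:t4 B=load:t5 [load-bound]
step 6: L[6]=8 C[5]=5 → dur=8, Σ=47 | A=load:t6 B=compute:t5 [load-bound]
step 7: L[7]=5 C[6]=6 → dur=6, Σ=53 | A=compute:t6 B=load:t7 [compute-bound]
step 8: C[7]=8 → dur=8, Σ=61 | A=idle B=compute:t7 [compute-only]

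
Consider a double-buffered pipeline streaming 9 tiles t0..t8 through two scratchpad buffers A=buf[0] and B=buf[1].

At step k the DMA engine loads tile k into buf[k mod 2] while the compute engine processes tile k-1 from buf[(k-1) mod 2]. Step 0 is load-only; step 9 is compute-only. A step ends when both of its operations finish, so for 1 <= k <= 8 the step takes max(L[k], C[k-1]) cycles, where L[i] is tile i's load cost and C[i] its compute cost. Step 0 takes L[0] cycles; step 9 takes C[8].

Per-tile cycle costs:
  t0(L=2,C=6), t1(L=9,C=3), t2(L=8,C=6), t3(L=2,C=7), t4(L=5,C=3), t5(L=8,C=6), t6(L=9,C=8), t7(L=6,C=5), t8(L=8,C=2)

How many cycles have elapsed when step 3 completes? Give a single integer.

step 0: L[0]=2 → dur=2, Σ=2 | A=load:t0 B=idle [load-only]
step 1: L[1]=9 C[0]=6 → dur=9, Σ=11 | A=compute:t0 B=load:t1 [load-bound]
step 2: L[2]=8 C[1]=3 → dur=8, Σ=19 | A=load:t2 B=compute:t1 [load-bound]
step 3: L[3]=2 C[2]=6 → dur=6, Σ=25 | A=compute:t2 B=load:t3 [compute-bound]
step 4: L[4]=5 C[3]=7 → dur=7, Σ=32 | A=load:t4 B=compute:t3 [compute-bound]
step 5: L[5]=8 C[4]=3 → dur=8, Σ=40 | A=compute:t4 B=load:t5 [load-bound]
step 6: L[6]=9 C[5]=6 → dur=9, Σ=49 | A=load:t6 B=compute:t5 [load-bound]
step 7: L[7]=6 C[6]=8 → dur=8, Σ=57 | A=compute:t6 B=load:t7 [compute-bound]
step 8: L[8]=8 C[7]=5 → dur=8, Σ=65 | A=load:t8 B=compute:t7 [load-bound]
step 9: C[8]=2 → dur=2, Σ=67 | A=compute:t8 B=idle [compute-only]

end_cycle[3] = 25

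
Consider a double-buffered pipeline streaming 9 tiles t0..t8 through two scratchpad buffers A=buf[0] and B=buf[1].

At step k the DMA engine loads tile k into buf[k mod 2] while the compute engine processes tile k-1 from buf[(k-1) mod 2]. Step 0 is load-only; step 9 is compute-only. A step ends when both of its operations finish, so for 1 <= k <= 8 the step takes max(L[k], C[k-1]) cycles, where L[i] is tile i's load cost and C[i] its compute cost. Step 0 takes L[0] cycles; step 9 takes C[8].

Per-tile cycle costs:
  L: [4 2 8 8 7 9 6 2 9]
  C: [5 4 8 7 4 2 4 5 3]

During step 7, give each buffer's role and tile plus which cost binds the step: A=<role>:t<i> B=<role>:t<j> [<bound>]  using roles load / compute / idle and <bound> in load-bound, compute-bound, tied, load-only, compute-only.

k=0 load=t0/4c comp=- wait=4 total=4
k=1 load=t1/2c comp=t0/5c wait=5 total=9
k=2 load=t2/8c comp=t1/4c wait=8 total=17
k=3 load=t3/8c comp=t2/8c wait=8 total=25
k=4 load=t4/7c comp=t3/7c wait=7 total=32
k=5 load=t5/9c comp=t4/4c wait=9 total=41
k=6 load=t6/6c comp=t5/2c wait=6 total=47
k=7 load=t7/2c comp=t6/4c wait=4 total=51
k=8 load=t8/9c comp=t7/5c wait=9 total=60
k=9 load=- comp=t8/3c wait=3 total=63

step 7: A=compute:t6 B=load:t7 [compute-bound]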